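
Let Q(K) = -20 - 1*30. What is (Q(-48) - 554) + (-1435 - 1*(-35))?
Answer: -2004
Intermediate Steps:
Q(K) = -50 (Q(K) = -20 - 30 = -50)
(Q(-48) - 554) + (-1435 - 1*(-35)) = (-50 - 554) + (-1435 - 1*(-35)) = -604 + (-1435 + 35) = -604 - 1400 = -2004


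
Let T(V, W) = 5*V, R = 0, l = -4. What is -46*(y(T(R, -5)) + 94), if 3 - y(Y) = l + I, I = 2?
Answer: -4554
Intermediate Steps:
y(Y) = 5 (y(Y) = 3 - (-4 + 2) = 3 - 1*(-2) = 3 + 2 = 5)
-46*(y(T(R, -5)) + 94) = -46*(5 + 94) = -46*99 = -4554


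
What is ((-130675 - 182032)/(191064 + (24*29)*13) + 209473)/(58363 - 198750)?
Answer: -41917748269/28093123344 ≈ -1.4921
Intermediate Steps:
((-130675 - 182032)/(191064 + (24*29)*13) + 209473)/(58363 - 198750) = (-312707/(191064 + 696*13) + 209473)/(-140387) = (-312707/(191064 + 9048) + 209473)*(-1/140387) = (-312707/200112 + 209473)*(-1/140387) = (41917748269/200112)*(-1/140387) = -41917748269/28093123344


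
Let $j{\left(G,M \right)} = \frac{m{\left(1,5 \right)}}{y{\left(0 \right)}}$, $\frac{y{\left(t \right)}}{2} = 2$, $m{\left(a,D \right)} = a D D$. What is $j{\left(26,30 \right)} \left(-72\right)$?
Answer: $-450$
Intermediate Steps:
$m{\left(a,D \right)} = a D^{2}$ ($m{\left(a,D \right)} = D a D = a D^{2}$)
$y{\left(t \right)} = 4$ ($y{\left(t \right)} = 2 \cdot 2 = 4$)
$j{\left(G,M \right)} = \frac{25}{4}$ ($j{\left(G,M \right)} = \frac{1 \cdot 5^{2}}{4} = 1 \cdot 25 \cdot \frac{1}{4} = 25 \cdot \frac{1}{4} = \frac{25}{4}$)
$j{\left(26,30 \right)} \left(-72\right) = \frac{25}{4} \left(-72\right) = -450$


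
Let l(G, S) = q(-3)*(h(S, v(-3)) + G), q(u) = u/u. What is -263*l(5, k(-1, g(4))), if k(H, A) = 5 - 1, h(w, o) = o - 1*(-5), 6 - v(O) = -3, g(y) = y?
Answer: -4997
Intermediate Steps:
v(O) = 9 (v(O) = 6 - 1*(-3) = 6 + 3 = 9)
q(u) = 1
h(w, o) = 5 + o (h(w, o) = o + 5 = 5 + o)
k(H, A) = 4
l(G, S) = 14 + G (l(G, S) = 1*((5 + 9) + G) = 1*(14 + G) = 14 + G)
-263*l(5, k(-1, g(4))) = -263*(14 + 5) = -263*19 = -4997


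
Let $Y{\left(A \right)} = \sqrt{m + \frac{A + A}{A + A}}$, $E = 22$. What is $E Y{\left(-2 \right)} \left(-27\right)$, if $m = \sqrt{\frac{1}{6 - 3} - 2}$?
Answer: $- 198 \sqrt{9 + 3 i \sqrt{15}} \approx -681.55 - 334.17 i$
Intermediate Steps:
$m = \frac{i \sqrt{15}}{3}$ ($m = \sqrt{\frac{1}{3} - 2} = \sqrt{- \frac{5}{3}} = \frac{i \sqrt{15}}{3} \approx 1.291 i$)
$Y{\left(A \right)} = \sqrt{1 + \frac{i \sqrt{15}}{3}}$ ($Y{\left(A \right)} = \sqrt{\frac{i \sqrt{15}}{3} + \frac{A + A}{A + A}} = \sqrt{\frac{i \sqrt{15}}{3} + \frac{2 A}{2 A}} = \sqrt{\frac{i \sqrt{15}}{3} + 2 A \frac{1}{2 A}} = \sqrt{\frac{i \sqrt{15}}{3} + 1} = \sqrt{1 + \frac{i \sqrt{15}}{3}}$)
$E Y{\left(-2 \right)} \left(-27\right) = 22 \frac{\sqrt{9 + 3 i \sqrt{15}}}{3} \left(-27\right) = \frac{22 \sqrt{9 + 3 i \sqrt{15}}}{3} \left(-27\right) = - 198 \sqrt{9 + 3 i \sqrt{15}}$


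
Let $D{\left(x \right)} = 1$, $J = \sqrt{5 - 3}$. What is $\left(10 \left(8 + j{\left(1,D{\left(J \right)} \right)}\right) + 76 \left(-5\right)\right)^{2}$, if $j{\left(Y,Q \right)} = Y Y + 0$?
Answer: $84100$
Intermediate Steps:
$J = \sqrt{2} \approx 1.4142$
$j{\left(Y,Q \right)} = Y^{2}$ ($j{\left(Y,Q \right)} = Y^{2} + 0 = Y^{2}$)
$\left(10 \left(8 + j{\left(1,D{\left(J \right)} \right)}\right) + 76 \left(-5\right)\right)^{2} = \left(10 \left(8 + 1^{2}\right) + 76 \left(-5\right)\right)^{2} = \left(10 \left(8 + 1\right) - 380\right)^{2} = \left(10 \cdot 9 - 380\right)^{2} = \left(90 - 380\right)^{2} = \left(-290\right)^{2} = 84100$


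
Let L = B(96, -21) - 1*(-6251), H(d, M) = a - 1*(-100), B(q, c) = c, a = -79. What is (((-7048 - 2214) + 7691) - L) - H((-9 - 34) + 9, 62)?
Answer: -7822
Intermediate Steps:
H(d, M) = 21 (H(d, M) = -79 - 1*(-100) = -79 + 100 = 21)
L = 6230 (L = -21 - 1*(-6251) = -21 + 6251 = 6230)
(((-7048 - 2214) + 7691) - L) - H((-9 - 34) + 9, 62) = (((-7048 - 2214) + 7691) - 1*6230) - 1*21 = ((-9262 + 7691) - 6230) - 21 = (-1571 - 6230) - 21 = -7801 - 21 = -7822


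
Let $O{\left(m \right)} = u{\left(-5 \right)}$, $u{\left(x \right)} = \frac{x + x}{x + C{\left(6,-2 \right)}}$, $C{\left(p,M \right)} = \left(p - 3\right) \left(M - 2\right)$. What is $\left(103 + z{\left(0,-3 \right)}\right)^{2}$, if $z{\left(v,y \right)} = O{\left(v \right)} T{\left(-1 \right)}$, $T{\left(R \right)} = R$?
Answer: $\frac{3031081}{289} \approx 10488.0$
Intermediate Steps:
$C{\left(p,M \right)} = \left(-3 + p\right) \left(-2 + M\right)$
$u{\left(x \right)} = \frac{2 x}{-12 + x}$ ($u{\left(x \right)} = \frac{x + x}{x - 12} = \frac{2 x}{x + \left(6 + 6 - 12 - 12\right)} = \frac{2 x}{x - 12} = \frac{2 x}{-12 + x}$)
$O{\left(m \right)} = \frac{10}{17}$ ($O{\left(m \right)} = 2 \left(-5\right) \frac{1}{-12 - 5} = 2 \left(-5\right) \frac{1}{-17} = 2 \left(-5\right) \left(- \frac{1}{17}\right) = \frac{10}{17}$)
$z{\left(v,y \right)} = - \frac{10}{17}$ ($z{\left(v,y \right)} = \frac{10}{17} \left(-1\right) = - \frac{10}{17}$)
$\left(103 + z{\left(0,-3 \right)}\right)^{2} = \left(103 - \frac{10}{17}\right)^{2} = \left(\frac{1741}{17}\right)^{2} = \frac{3031081}{289}$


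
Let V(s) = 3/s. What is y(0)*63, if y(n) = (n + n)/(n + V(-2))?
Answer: 0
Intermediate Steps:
y(n) = 2*n/(-3/2 + n) (y(n) = (n + n)/(n + 3/(-2)) = (2*n)/(n + 3*(-½)) = (2*n)/(n - 3/2) = (2*n)/(-3/2 + n) = 2*n/(-3/2 + n))
y(0)*63 = (4*0/(-3 + 2*0))*63 = (4*0/(-3 + 0))*63 = (4*0/(-3))*63 = (4*0*(-⅓))*63 = 0*63 = 0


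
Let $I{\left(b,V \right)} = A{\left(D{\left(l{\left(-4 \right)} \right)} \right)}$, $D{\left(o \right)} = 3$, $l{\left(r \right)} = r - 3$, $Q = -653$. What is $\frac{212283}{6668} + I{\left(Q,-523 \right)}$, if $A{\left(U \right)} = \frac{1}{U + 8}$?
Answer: $\frac{2341781}{73348} \approx 31.927$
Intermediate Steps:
$l{\left(r \right)} = -3 + r$
$A{\left(U \right)} = \frac{1}{8 + U}$
$I{\left(b,V \right)} = \frac{1}{11}$ ($I{\left(b,V \right)} = \frac{1}{8 + 3} = \frac{1}{11}$)
$\frac{212283}{6668} + I{\left(Q,-523 \right)} = \frac{212283}{6668} + \frac{1}{11} = \frac{2341781}{73348}$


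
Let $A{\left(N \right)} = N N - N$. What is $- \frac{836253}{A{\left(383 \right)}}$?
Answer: $- \frac{836253}{146306} \approx -5.7158$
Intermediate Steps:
$A{\left(N \right)} = N^{2} - N$
$- \frac{836253}{A{\left(383 \right)}} = - \frac{836253}{383 \left(-1 + 383\right)} = - \frac{836253}{383 \cdot 382} = - \frac{836253}{146306}$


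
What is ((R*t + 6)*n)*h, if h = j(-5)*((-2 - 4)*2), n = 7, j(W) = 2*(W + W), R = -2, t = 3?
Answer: 0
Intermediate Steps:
j(W) = 4*W (j(W) = 2*(2*W) = 4*W)
h = 240 (h = (4*(-5))*((-2 - 4)*2) = -(-120)*2 = -20*(-12) = 240)
((R*t + 6)*n)*h = ((-2*3 + 6)*7)*240 = ((-6 + 6)*7)*240 = (0*7)*240 = 0*240 = 0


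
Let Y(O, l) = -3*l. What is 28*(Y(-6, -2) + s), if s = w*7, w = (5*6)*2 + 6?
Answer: 13104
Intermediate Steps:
w = 66 (w = 30*2 + 6 = 60 + 6 = 66)
s = 462 (s = 66*7 = 462)
28*(Y(-6, -2) + s) = 28*(-3*(-2) + 462) = 28*(6 + 462) = 28*468 = 13104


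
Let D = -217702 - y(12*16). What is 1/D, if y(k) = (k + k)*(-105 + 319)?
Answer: -1/299878 ≈ -3.3347e-6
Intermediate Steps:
y(k) = 428*k (y(k) = (2*k)*214 = 428*k)
D = -299878 (D = -217702 - 428*12*16 = -217702 - 428*192 = -217702 - 1*82176 = -217702 - 82176 = -299878)
1/D = 1/(-299878) = -1/299878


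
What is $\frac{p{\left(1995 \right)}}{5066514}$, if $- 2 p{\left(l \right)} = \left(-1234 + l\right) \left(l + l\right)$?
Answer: $- \frac{506065}{1688838} \approx -0.29965$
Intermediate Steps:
$p{\left(l \right)} = - l \left(-1234 + l\right)$ ($p{\left(l \right)} = - \frac{\left(-1234 + l\right) \left(l + l\right)}{2} = - \frac{\left(-1234 + l\right) 2 l}{2} = - \frac{2 l \left(-1234 + l\right)}{2} = - l \left(-1234 + l\right)$)
$\frac{p{\left(1995 \right)}}{5066514} = \frac{1995 \left(1234 - 1995\right)}{5066514} = 1995 \left(1234 - 1995\right) \frac{1}{5066514} = 1995 \left(-761\right) \frac{1}{5066514} = \left(-1518195\right) \frac{1}{5066514} = - \frac{506065}{1688838}$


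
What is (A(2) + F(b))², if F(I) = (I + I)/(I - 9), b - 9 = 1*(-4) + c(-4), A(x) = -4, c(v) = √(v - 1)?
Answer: 8*(13*√5 + 82*I)/(8*√5 + 11*I) ≈ 25.796 + 20.809*I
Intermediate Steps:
c(v) = √(-1 + v)
b = 5 + I*√5 (b = 9 + (1*(-4) + √(-1 - 4)) = 9 + (-4 + √(-5)) = 9 + (-4 + I*√5) = 5 + I*√5 ≈ 5.0 + 2.2361*I)
F(I) = 2*I/(-9 + I) (F(I) = (2*I)/(-9 + I) = 2*I/(-9 + I))
(A(2) + F(b))² = (-4 + 2*(5 + I*√5)/(-9 + (5 + I*√5)))² = (-4 + 2*(5 + I*√5)/(-4 + I*√5))²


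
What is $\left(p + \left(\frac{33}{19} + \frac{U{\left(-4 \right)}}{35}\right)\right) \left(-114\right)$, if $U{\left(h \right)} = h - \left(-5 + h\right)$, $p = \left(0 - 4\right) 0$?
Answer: $- \frac{1500}{7} \approx -214.29$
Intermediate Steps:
$p = 0$ ($p = \left(-4\right) 0 = 0$)
$U{\left(h \right)} = 5$
$\left(p + \left(\frac{33}{19} + \frac{U{\left(-4 \right)}}{35}\right)\right) \left(-114\right) = \left(0 + \left(\frac{33}{19} + \frac{5}{35}\right)\right) \left(-114\right) = \left(0 + \left(33 \cdot \frac{1}{19} + 5 \cdot \frac{1}{35}\right)\right) \left(-114\right) = \left(0 + \left(\frac{33}{19} + \frac{1}{7}\right)\right) \left(-114\right) = \left(0 + \frac{250}{133}\right) \left(-114\right) = \frac{250}{133} \left(-114\right) = - \frac{1500}{7}$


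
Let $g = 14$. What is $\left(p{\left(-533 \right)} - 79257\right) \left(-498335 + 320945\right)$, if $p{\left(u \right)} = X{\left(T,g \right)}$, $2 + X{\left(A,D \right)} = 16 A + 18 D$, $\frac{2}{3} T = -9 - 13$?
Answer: $14108713650$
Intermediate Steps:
$T = -33$ ($T = \frac{3 \left(-9 - 13\right)}{2} = \frac{3}{2} \left(-22\right) = -33$)
$X{\left(A,D \right)} = -2 + 16 A + 18 D$ ($X{\left(A,D \right)} = -2 + \left(16 A + 18 D\right) = -2 + 16 A + 18 D$)
$p{\left(u \right)} = -278$ ($p{\left(u \right)} = -2 + 16 \left(-33\right) + 18 \cdot 14 = -2 - 528 + 252 = -278$)
$\left(p{\left(-533 \right)} - 79257\right) \left(-498335 + 320945\right) = \left(-278 - 79257\right) \left(-498335 + 320945\right) = \left(-79535\right) \left(-177390\right) = 14108713650$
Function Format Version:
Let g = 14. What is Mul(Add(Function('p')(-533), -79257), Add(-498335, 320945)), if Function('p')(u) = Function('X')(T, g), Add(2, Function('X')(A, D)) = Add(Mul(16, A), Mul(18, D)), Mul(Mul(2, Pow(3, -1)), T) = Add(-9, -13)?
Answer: 14108713650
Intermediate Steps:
T = -33 (T = Mul(Rational(3, 2), Add(-9, -13)) = Mul(Rational(3, 2), -22) = -33)
Function('X')(A, D) = Add(-2, Mul(16, A), Mul(18, D)) (Function('X')(A, D) = Add(-2, Add(Mul(16, A), Mul(18, D))) = Add(-2, Mul(16, A), Mul(18, D)))
Function('p')(u) = -278 (Function('p')(u) = Add(-2, Mul(16, -33), Mul(18, 14)) = Add(-2, -528, 252) = -278)
Mul(Add(Function('p')(-533), -79257), Add(-498335, 320945)) = Mul(Add(-278, -79257), Add(-498335, 320945)) = Mul(-79535, -177390) = 14108713650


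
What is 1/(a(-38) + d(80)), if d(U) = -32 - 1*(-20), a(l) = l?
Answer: -1/50 ≈ -0.020000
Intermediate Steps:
d(U) = -12 (d(U) = -32 + 20 = -12)
1/(a(-38) + d(80)) = 1/(-38 - 12) = 1/(-50) = -1/50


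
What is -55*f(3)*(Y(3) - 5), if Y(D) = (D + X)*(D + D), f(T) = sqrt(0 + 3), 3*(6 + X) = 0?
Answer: 1265*sqrt(3) ≈ 2191.0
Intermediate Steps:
X = -6 (X = -6 + (1/3)*0 = -6 + 0 = -6)
f(T) = sqrt(3)
Y(D) = 2*D*(-6 + D) (Y(D) = (D - 6)*(D + D) = (-6 + D)*(2*D) = 2*D*(-6 + D))
-55*f(3)*(Y(3) - 5) = -55*sqrt(3)*(2*3*(-6 + 3) - 5) = -55*sqrt(3)*(2*3*(-3) - 5) = -55*sqrt(3)*(-18 - 5) = -55*sqrt(3)*(-23) = -(-1265)*sqrt(3) = 1265*sqrt(3)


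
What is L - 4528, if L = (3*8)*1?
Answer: -4504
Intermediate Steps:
L = 24 (L = 24*1 = 24)
L - 4528 = 24 - 4528 = -4504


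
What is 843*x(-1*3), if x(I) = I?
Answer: -2529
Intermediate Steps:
843*x(-1*3) = 843*(-1*3) = 843*(-3) = -2529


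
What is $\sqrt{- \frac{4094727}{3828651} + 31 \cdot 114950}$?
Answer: $\frac{\sqrt{5803895574674027797}}{1276217} \approx 1887.7$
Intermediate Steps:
$\sqrt{- \frac{4094727}{3828651} + 31 \cdot 114950} = \sqrt{\left(-4094727\right) \frac{1}{3828651} + 3563450} = \sqrt{- \frac{1364909}{1276217} + 3563450} = \sqrt{\frac{4547734103741}{1276217}} = \frac{\sqrt{5803895574674027797}}{1276217}$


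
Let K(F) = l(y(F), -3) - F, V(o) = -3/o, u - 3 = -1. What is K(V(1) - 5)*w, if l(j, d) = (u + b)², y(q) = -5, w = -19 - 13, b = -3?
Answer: -288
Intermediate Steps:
u = 2 (u = 3 - 1 = 2)
w = -32
l(j, d) = 1 (l(j, d) = (2 - 3)² = (-1)² = 1)
K(F) = 1 - F
K(V(1) - 5)*w = (1 - (-3/1 - 5))*(-32) = (1 - (-3*1 - 5))*(-32) = (1 - (-3 - 5))*(-32) = (1 - 1*(-8))*(-32) = (1 + 8)*(-32) = 9*(-32) = -288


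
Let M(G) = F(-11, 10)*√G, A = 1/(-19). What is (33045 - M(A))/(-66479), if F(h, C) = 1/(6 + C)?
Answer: -33045/66479 + I*√19/20209616 ≈ -0.49707 + 2.1568e-7*I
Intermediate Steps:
A = -1/19 ≈ -0.052632
M(G) = √G/16 (M(G) = √G/(6 + 10) = √G/16)
(33045 - M(A))/(-66479) = (33045 - √(-1/19)/16)/(-66479) = (33045 - I*√19/19/16)*(-1/66479) = (33045 - I*√19/304)*(-1/66479) = -33045/66479 + I*√19/20209616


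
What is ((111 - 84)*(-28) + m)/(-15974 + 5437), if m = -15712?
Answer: 16468/10537 ≈ 1.5629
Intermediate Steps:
((111 - 84)*(-28) + m)/(-15974 + 5437) = ((111 - 84)*(-28) - 15712)/(-15974 + 5437) = (27*(-28) - 15712)/(-10537) = (-756 - 15712)*(-1/10537) = -16468*(-1/10537) = 16468/10537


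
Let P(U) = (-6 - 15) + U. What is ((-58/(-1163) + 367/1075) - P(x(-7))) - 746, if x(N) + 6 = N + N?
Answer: -880919454/1250225 ≈ -704.61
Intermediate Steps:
x(N) = -6 + 2*N (x(N) = -6 + (N + N) = -6 + 2*N)
P(U) = -21 + U
((-58/(-1163) + 367/1075) - P(x(-7))) - 746 = ((-58/(-1163) + 367/1075) - (-21 + (-6 + 2*(-7)))) - 746 = ((-58*(-1/1163) + 367*(1/1075)) - (-21 + (-6 - 14))) - 746 = ((58/1163 + 367/1075) - (-21 - 20)) - 746 = (489171/1250225 - 1*(-41)) - 746 = (489171/1250225 + 41) - 746 = 51748396/1250225 - 746 = -880919454/1250225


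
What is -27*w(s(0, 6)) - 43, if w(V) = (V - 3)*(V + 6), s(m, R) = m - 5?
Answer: 173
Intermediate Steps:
s(m, R) = -5 + m
w(V) = (-3 + V)*(6 + V)
-27*w(s(0, 6)) - 43 = -27*(-18 + (-5 + 0)**2 + 3*(-5 + 0)) - 43 = -27*(-18 + (-5)**2 + 3*(-5)) - 43 = -27*(-18 + 25 - 15) - 43 = -27*(-8) - 43 = 216 - 43 = 173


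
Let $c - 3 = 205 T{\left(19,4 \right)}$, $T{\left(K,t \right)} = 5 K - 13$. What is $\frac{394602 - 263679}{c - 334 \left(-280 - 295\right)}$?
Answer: $\frac{14547}{23207} \approx 0.62684$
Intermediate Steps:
$T{\left(K,t \right)} = -13 + 5 K$
$c = 16813$ ($c = 3 + 205 \left(-13 + 5 \cdot 19\right) = 3 + 205 \left(-13 + 95\right) = 3 + 205 \cdot 82 = 3 + 16810 = 16813$)
$\frac{394602 - 263679}{c - 334 \left(-280 - 295\right)} = \frac{394602 - 263679}{16813 - 334 \left(-280 - 295\right)} = \frac{130923}{16813 - -192050} = \frac{130923}{16813 + 192050} = \frac{130923}{208863} = 130923 \cdot \frac{1}{208863} = \frac{14547}{23207}$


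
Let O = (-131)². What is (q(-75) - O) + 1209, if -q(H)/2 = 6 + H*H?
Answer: -27214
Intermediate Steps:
q(H) = -12 - 2*H² (q(H) = -2*(6 + H*H) = -2*(6 + H²) = -12 - 2*H²)
O = 17161
(q(-75) - O) + 1209 = ((-12 - 2*(-75)²) - 1*17161) + 1209 = ((-12 - 2*5625) - 17161) + 1209 = ((-12 - 11250) - 17161) + 1209 = (-11262 - 17161) + 1209 = -28423 + 1209 = -27214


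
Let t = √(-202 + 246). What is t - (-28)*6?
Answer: 168 + 2*√11 ≈ 174.63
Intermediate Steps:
t = 2*√11 (t = √44 = 2*√11 ≈ 6.6332)
t - (-28)*6 = 2*√11 - (-28)*6 = 2*√11 - 1*(-168) = 2*√11 + 168 = 168 + 2*√11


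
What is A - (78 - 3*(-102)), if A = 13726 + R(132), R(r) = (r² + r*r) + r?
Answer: 48322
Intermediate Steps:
R(r) = r + 2*r² (R(r) = (r² + r²) + r = 2*r² + r = r + 2*r²)
A = 48706 (A = 13726 + 132*(1 + 2*132) = 13726 + 132*(1 + 264) = 13726 + 132*265 = 13726 + 34980 = 48706)
A - (78 - 3*(-102)) = 48706 - (78 - 3*(-102)) = 48706 - (78 + 306) = 48706 - 1*384 = 48706 - 384 = 48322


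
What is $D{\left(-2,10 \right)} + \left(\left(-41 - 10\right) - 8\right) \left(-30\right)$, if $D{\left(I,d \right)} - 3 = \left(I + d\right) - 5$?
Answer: $1776$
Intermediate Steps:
$D{\left(I,d \right)} = -2 + I + d$ ($D{\left(I,d \right)} = 3 - \left(5 - I - d\right) = 3 + \left(-5 + I + d\right) = -2 + I + d$)
$D{\left(-2,10 \right)} + \left(\left(-41 - 10\right) - 8\right) \left(-30\right) = \left(-2 - 2 + 10\right) + \left(\left(-41 - 10\right) - 8\right) \left(-30\right) = 6 + \left(-51 - 8\right) \left(-30\right) = 6 - -1770 = 6 + 1770 = 1776$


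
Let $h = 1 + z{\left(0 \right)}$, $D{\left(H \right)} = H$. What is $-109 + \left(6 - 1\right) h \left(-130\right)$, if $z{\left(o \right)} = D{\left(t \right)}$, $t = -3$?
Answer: $1191$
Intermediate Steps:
$z{\left(o \right)} = -3$
$h = -2$ ($h = 1 - 3 = -2$)
$-109 + \left(6 - 1\right) h \left(-130\right) = -109 + \left(6 - 1\right) \left(-2\right) \left(-130\right) = -109 + 5 \left(-2\right) \left(-130\right) = -109 - -1300 = -109 + 1300 = 1191$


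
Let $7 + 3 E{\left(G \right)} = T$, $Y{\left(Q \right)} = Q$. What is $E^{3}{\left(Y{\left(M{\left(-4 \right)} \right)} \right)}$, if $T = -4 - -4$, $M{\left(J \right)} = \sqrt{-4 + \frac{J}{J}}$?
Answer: $- \frac{343}{27} \approx -12.704$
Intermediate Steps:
$M{\left(J \right)} = i \sqrt{3}$ ($M{\left(J \right)} = \sqrt{-4 + 1} = \sqrt{-3} = i \sqrt{3}$)
$T = 0$ ($T = -4 + 4 = 0$)
$E{\left(G \right)} = - \frac{7}{3}$ ($E{\left(G \right)} = - \frac{7}{3} + \frac{1}{3} \cdot 0 = - \frac{7}{3} + 0 = - \frac{7}{3}$)
$E^{3}{\left(Y{\left(M{\left(-4 \right)} \right)} \right)} = \left(- \frac{7}{3}\right)^{3} = - \frac{343}{27}$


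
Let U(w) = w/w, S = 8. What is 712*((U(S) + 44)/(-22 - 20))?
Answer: -5340/7 ≈ -762.86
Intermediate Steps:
U(w) = 1
712*((U(S) + 44)/(-22 - 20)) = 712*((1 + 44)/(-22 - 20)) = 712*(45/(-42)) = 712*(45*(-1/42)) = 712*(-15/14) = -5340/7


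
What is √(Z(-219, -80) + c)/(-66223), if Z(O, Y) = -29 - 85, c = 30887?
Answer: -√30773/66223 ≈ -0.0026490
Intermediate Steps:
Z(O, Y) = -114
√(Z(-219, -80) + c)/(-66223) = √(-114 + 30887)/(-66223) = √30773*(-1/66223) = -√30773/66223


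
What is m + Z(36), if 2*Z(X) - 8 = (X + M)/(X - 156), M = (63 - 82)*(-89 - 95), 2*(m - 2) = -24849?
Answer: -745993/60 ≈ -12433.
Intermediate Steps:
m = -24845/2 (m = 2 + (½)*(-24849) = 2 - 24849/2 = -24845/2 ≈ -12423.)
M = 3496 (M = -19*(-184) = 3496)
Z(X) = 4 + (3496 + X)/(2*(-156 + X)) (Z(X) = 4 + ((X + 3496)/(X - 156))/2 = 4 + ((3496 + X)/(-156 + X))/2 = 4 + (3496 + X)/(2*(-156 + X)))
m + Z(36) = -24845/2 + (2248 + 9*36)/(2*(-156 + 36)) = -24845/2 + (½)*(2248 + 324)/(-120) = -24845/2 + (½)*(-1/120)*2572 = -24845/2 - 643/60 = -745993/60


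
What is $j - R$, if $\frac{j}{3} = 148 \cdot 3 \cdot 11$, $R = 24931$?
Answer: $-10279$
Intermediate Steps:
$j = 14652$ ($j = 3 \cdot 148 \cdot 3 \cdot 11 = 3 \cdot 148 \cdot 33 = 3 \cdot 4884 = 14652$)
$j - R = 14652 - 24931 = -10279$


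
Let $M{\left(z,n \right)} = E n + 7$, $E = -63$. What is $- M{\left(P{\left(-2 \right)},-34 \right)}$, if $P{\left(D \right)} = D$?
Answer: $-2149$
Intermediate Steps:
$M{\left(z,n \right)} = 7 - 63 n$ ($M{\left(z,n \right)} = - 63 n + 7 = 7 - 63 n$)
$- M{\left(P{\left(-2 \right)},-34 \right)} = - (7 - -2142) = - (7 + 2142) = \left(-1\right) 2149 = -2149$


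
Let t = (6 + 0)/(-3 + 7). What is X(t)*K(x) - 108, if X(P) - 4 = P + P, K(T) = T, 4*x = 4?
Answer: -101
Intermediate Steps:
x = 1 (x = (1/4)*4 = 1)
t = 3/2 (t = 6/4 = 6*(1/4) = 3/2 ≈ 1.5000)
X(P) = 4 + 2*P (X(P) = 4 + (P + P) = 4 + 2*P)
X(t)*K(x) - 108 = (4 + 2*(3/2))*1 - 108 = (4 + 3)*1 - 108 = 7*1 - 108 = 7 - 108 = -101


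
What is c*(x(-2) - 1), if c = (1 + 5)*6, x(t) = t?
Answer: -108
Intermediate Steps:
c = 36 (c = 6*6 = 36)
c*(x(-2) - 1) = 36*(-2 - 1) = 36*(-3) = -108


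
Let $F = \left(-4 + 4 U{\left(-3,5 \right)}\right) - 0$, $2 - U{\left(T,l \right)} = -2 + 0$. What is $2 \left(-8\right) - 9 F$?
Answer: $-124$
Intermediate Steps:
$U{\left(T,l \right)} = 4$ ($U{\left(T,l \right)} = 2 - \left(-2 + 0\right) = 2 - -2 = 2 + 2 = 4$)
$F = 12$ ($F = \left(-4 + 4 \cdot 4\right) - 0 = \left(-4 + 16\right) + 0 = 12 + 0 = 12$)
$2 \left(-8\right) - 9 F = 2 \left(-8\right) - 108 = -16 - 108 = -124$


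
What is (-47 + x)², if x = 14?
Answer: 1089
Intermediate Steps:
(-47 + x)² = (-47 + 14)² = (-33)² = 1089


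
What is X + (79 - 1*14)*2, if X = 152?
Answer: 282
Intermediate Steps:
X + (79 - 1*14)*2 = 152 + (79 - 1*14)*2 = 152 + (79 - 14)*2 = 152 + 65*2 = 152 + 130 = 282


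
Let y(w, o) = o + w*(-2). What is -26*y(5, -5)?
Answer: 390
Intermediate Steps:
y(w, o) = o - 2*w
-26*y(5, -5) = -26*(-5 - 2*5) = -26*(-5 - 10) = -26*(-15) = 390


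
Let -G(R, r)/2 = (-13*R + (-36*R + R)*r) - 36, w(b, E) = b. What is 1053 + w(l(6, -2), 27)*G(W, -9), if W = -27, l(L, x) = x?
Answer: -31707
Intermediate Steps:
G(R, r) = 72 + 26*R + 70*R*r (G(R, r) = -2*((-13*R + (-36*R + R)*r) - 36) = -2*((-13*R + (-35*R)*r) - 36) = -2*((-13*R - 35*R*r) - 36) = -2*(-36 - 13*R - 35*R*r) = 72 + 26*R + 70*R*r)
1053 + w(l(6, -2), 27)*G(W, -9) = 1053 - 2*(72 + 26*(-27) + 70*(-27)*(-9)) = 1053 - 2*(72 - 702 + 17010) = 1053 - 2*16380 = 1053 - 32760 = -31707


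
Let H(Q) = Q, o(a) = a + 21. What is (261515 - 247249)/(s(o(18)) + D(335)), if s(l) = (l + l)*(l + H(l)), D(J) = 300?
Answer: 1019/456 ≈ 2.2346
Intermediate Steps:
o(a) = 21 + a
s(l) = 4*l² (s(l) = (l + l)*(l + l) = (2*l)*(2*l) = 4*l²)
(261515 - 247249)/(s(o(18)) + D(335)) = (261515 - 247249)/(4*(21 + 18)² + 300) = 14266/(4*39² + 300) = 14266/(4*1521 + 300) = 14266/(6084 + 300) = 14266/6384 = 14266*(1/6384) = 1019/456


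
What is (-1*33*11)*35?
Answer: -12705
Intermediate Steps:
(-1*33*11)*35 = -33*11*35 = -363*35 = -12705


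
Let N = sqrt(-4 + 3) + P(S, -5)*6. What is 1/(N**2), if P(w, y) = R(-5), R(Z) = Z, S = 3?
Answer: (30 - I)**(-2) ≈ 0.0011074 + 7.391e-5*I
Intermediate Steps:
P(w, y) = -5
N = -30 + I (N = sqrt(-4 + 3) - 5*6 = sqrt(-1) - 30 = I - 30 = -30 + I ≈ -30.0 + 1.0*I)
1/(N**2) = 1/((-30 + I)**2) = (-30 + I)**(-2)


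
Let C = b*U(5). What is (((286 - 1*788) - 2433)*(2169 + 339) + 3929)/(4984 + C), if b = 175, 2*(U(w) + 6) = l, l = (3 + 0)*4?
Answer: -7357051/4984 ≈ -1476.1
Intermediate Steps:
l = 12 (l = 3*4 = 12)
U(w) = 0 (U(w) = -6 + (½)*12 = -6 + 6 = 0)
C = 0 (C = 175*0 = 0)
(((286 - 1*788) - 2433)*(2169 + 339) + 3929)/(4984 + C) = (((286 - 1*788) - 2433)*(2169 + 339) + 3929)/(4984 + 0) = (((286 - 788) - 2433)*2508 + 3929)/4984 = ((-502 - 2433)*2508 + 3929)*(1/4984) = (-2935*2508 + 3929)*(1/4984) = (-7360980 + 3929)*(1/4984) = -7357051*1/4984 = -7357051/4984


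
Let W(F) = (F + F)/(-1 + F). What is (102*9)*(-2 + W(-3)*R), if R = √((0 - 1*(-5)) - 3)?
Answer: -1836 + 1377*√2 ≈ 111.37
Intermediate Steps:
W(F) = 2*F/(-1 + F) (W(F) = (2*F)/(-1 + F) = 2*F/(-1 + F))
R = √2 (R = √((0 + 5) - 3) = √(5 - 3) = √2 ≈ 1.4142)
(102*9)*(-2 + W(-3)*R) = (102*9)*(-2 + (2*(-3)/(-1 - 3))*√2) = 918*(-2 + (2*(-3)/(-4))*√2) = 918*(-2 + (2*(-3)*(-¼))*√2) = 918*(-2 + 3*√2/2) = -1836 + 1377*√2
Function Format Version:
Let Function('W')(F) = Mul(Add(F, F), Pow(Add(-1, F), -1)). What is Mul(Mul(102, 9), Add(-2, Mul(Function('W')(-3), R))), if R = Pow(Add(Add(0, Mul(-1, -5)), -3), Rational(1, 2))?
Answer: Add(-1836, Mul(1377, Pow(2, Rational(1, 2)))) ≈ 111.37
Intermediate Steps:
Function('W')(F) = Mul(2, F, Pow(Add(-1, F), -1)) (Function('W')(F) = Mul(Mul(2, F), Pow(Add(-1, F), -1)) = Mul(2, F, Pow(Add(-1, F), -1)))
R = Pow(2, Rational(1, 2)) (R = Pow(Add(Add(0, 5), -3), Rational(1, 2)) = Pow(Add(5, -3), Rational(1, 2)) = Pow(2, Rational(1, 2)) ≈ 1.4142)
Mul(Mul(102, 9), Add(-2, Mul(Function('W')(-3), R))) = Mul(Mul(102, 9), Add(-2, Mul(Mul(2, -3, Pow(Add(-1, -3), -1)), Pow(2, Rational(1, 2))))) = Mul(918, Add(-2, Mul(Mul(2, -3, Pow(-4, -1)), Pow(2, Rational(1, 2))))) = Mul(918, Add(-2, Mul(Mul(2, -3, Rational(-1, 4)), Pow(2, Rational(1, 2))))) = Mul(918, Add(-2, Mul(Rational(3, 2), Pow(2, Rational(1, 2))))) = Add(-1836, Mul(1377, Pow(2, Rational(1, 2))))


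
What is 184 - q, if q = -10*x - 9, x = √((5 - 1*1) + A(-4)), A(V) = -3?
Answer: 203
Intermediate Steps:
x = 1 (x = √((5 - 1*1) - 3) = √((5 - 1) - 3) = √(4 - 3) = √1 = 1)
q = -19 (q = -10*1 - 9 = -10 - 9 = -19)
184 - q = 184 - 1*(-19) = 184 + 19 = 203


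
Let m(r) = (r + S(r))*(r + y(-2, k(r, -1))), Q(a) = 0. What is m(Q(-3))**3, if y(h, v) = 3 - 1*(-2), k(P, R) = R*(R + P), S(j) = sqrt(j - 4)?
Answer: -1000*I ≈ -1000.0*I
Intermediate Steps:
S(j) = sqrt(-4 + j)
k(P, R) = R*(P + R)
y(h, v) = 5 (y(h, v) = 3 + 2 = 5)
m(r) = (5 + r)*(r + sqrt(-4 + r)) (m(r) = (r + sqrt(-4 + r))*(r + 5) = (r + sqrt(-4 + r))*(5 + r) = (5 + r)*(r + sqrt(-4 + r)))
m(Q(-3))**3 = (0**2 + 5*0 + 5*sqrt(-4 + 0) + 0*sqrt(-4 + 0))**3 = (0 + 0 + 5*sqrt(-4) + 0*sqrt(-4))**3 = (0 + 0 + 5*(2*I) + 0*(2*I))**3 = (0 + 0 + 10*I + 0)**3 = (10*I)**3 = -1000*I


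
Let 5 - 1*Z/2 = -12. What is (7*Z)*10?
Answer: 2380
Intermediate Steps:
Z = 34 (Z = 10 - 2*(-12) = 10 + 24 = 34)
(7*Z)*10 = (7*34)*10 = 238*10 = 2380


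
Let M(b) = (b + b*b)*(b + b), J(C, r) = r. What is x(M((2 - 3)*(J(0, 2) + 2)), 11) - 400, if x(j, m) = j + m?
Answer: -485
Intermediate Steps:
M(b) = 2*b*(b + b**2) (M(b) = (b + b**2)*(2*b) = 2*b*(b + b**2))
x(M((2 - 3)*(J(0, 2) + 2)), 11) - 400 = (2*((2 - 3)*(2 + 2))**2*(1 + (2 - 3)*(2 + 2)) + 11) - 400 = (2*(-1*4)**2*(1 - 1*4) + 11) - 400 = (2*(-4)**2*(1 - 4) + 11) - 400 = (2*16*(-3) + 11) - 400 = (-96 + 11) - 400 = -85 - 400 = -485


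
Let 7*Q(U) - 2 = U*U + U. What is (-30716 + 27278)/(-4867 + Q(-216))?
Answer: -24066/12373 ≈ -1.9450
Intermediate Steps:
Q(U) = 2/7 + U/7 + U²/7 (Q(U) = 2/7 + (U*U + U)/7 = 2/7 + (U² + U)/7 = 2/7 + (U + U²)/7 = 2/7 + (U/7 + U²/7) = 2/7 + U/7 + U²/7)
(-30716 + 27278)/(-4867 + Q(-216)) = (-30716 + 27278)/(-4867 + (2/7 + (⅐)*(-216) + (⅐)*(-216)²)) = -3438/(-4867 + (2/7 - 216/7 + (⅐)*46656)) = -3438/(-4867 + (2/7 - 216/7 + 46656/7)) = -3438/(-4867 + 46442/7) = -3438/12373/7 = -3438*7/12373 = -24066/12373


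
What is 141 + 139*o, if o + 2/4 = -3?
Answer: -691/2 ≈ -345.50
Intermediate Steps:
o = -7/2 (o = -½ - 3 = -7/2 ≈ -3.5000)
141 + 139*o = 141 + 139*(-7/2) = 141 - 973/2 = -691/2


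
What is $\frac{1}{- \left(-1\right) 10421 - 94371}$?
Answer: $- \frac{1}{83950} \approx -1.1912 \cdot 10^{-5}$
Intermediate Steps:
$\frac{1}{- \left(-1\right) 10421 - 94371} = \frac{1}{\left(-1\right) \left(-10421\right) - 94371} = \frac{1}{10421 - 94371} = \frac{1}{-83950} = - \frac{1}{83950}$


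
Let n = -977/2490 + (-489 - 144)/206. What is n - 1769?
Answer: -227292073/128235 ≈ -1772.5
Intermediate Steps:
n = -444358/128235 (n = -977*1/2490 - 633*1/206 = -977/2490 - 633/206 = -444358/128235 ≈ -3.4652)
n - 1769 = -444358/128235 - 1769 = -227292073/128235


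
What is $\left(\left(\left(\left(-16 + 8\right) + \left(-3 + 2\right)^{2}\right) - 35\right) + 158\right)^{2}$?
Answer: $13456$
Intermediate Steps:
$\left(\left(\left(\left(-16 + 8\right) + \left(-3 + 2\right)^{2}\right) - 35\right) + 158\right)^{2} = \left(\left(\left(-8 + \left(-1\right)^{2}\right) - 35\right) + 158\right)^{2} = \left(\left(\left(-8 + 1\right) - 35\right) + 158\right)^{2} = \left(\left(-7 - 35\right) + 158\right)^{2} = \left(-42 + 158\right)^{2} = 116^{2} = 13456$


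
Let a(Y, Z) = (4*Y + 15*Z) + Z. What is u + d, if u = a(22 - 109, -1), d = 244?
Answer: -120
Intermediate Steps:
a(Y, Z) = 4*Y + 16*Z
u = -364 (u = 4*(22 - 109) + 16*(-1) = 4*(-87) - 16 = -348 - 16 = -364)
u + d = -364 + 244 = -120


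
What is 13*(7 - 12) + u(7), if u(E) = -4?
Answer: -69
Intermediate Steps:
13*(7 - 12) + u(7) = 13*(7 - 12) - 4 = 13*(-5) - 4 = -65 - 4 = -69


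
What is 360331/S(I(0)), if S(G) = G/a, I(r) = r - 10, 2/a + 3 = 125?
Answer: -360331/610 ≈ -590.71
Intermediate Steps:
a = 1/61 (a = 2/(-3 + 125) = 2/122 = 2*(1/122) = 1/61 ≈ 0.016393)
I(r) = -10 + r
S(G) = 61*G (S(G) = G/(1/61) = G*61 = 61*G)
360331/S(I(0)) = 360331/((61*(-10 + 0))) = 360331/((61*(-10))) = 360331/(-610) = 360331*(-1/610) = -360331/610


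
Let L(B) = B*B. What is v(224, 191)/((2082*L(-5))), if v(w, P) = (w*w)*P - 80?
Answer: 1597256/8675 ≈ 184.12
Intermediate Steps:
L(B) = B**2
v(w, P) = -80 + P*w**2 (v(w, P) = w**2*P - 80 = P*w**2 - 80 = -80 + P*w**2)
v(224, 191)/((2082*L(-5))) = (-80 + 191*224**2)/((2082*(-5)**2)) = (-80 + 191*50176)/((2082*25)) = (-80 + 9583616)/52050 = 9583536*(1/52050) = 1597256/8675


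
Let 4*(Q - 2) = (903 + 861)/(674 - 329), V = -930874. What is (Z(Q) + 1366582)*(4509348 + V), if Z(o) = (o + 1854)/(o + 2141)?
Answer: 602952117663664047/123296 ≈ 4.8903e+12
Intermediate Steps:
Q = 377/115 (Q = 2 + ((903 + 861)/(674 - 329))/4 = 2 + (1764/345)/4 = 2 + (1764*(1/345))/4 = 2 + (¼)*(588/115) = 2 + 147/115 = 377/115 ≈ 3.2783)
Z(o) = (1854 + o)/(2141 + o)
(Z(Q) + 1366582)*(4509348 + V) = ((1854 + 377/115)/(2141 + 377/115) + 1366582)*(4509348 - 930874) = ((213587/115)/(246592/115) + 1366582)*3578474 = ((115/246592)*(213587/115) + 1366582)*3578474 = (213587/246592 + 1366582)*3578474 = (336988402131/246592)*3578474 = 602952117663664047/123296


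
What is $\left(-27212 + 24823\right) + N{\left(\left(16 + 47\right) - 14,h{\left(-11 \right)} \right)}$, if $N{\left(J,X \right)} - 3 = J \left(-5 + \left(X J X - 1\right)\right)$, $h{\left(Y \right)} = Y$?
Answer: $287841$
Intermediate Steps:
$N{\left(J,X \right)} = 3 + J \left(-6 + J X^{2}\right)$ ($N{\left(J,X \right)} = 3 + J \left(-5 + \left(X J X - 1\right)\right) = 3 + J \left(-5 + \left(J X X - 1\right)\right) = 3 + J \left(-5 + \left(J X^{2} - 1\right)\right) = 3 + J \left(-5 + \left(-1 + J X^{2}\right)\right) = 3 + J \left(-6 + J X^{2}\right)$)
$\left(-27212 + 24823\right) + N{\left(\left(16 + 47\right) - 14,h{\left(-11 \right)} \right)} = \left(-27212 + 24823\right) + \left(3 - 6 \left(\left(16 + 47\right) - 14\right) + \left(\left(16 + 47\right) - 14\right)^{2} \left(-11\right)^{2}\right) = -2389 + \left(3 - 6 \left(63 - 14\right) + \left(63 - 14\right)^{2} \cdot 121\right) = -2389 + \left(3 - 294 + 49^{2} \cdot 121\right) = -2389 + \left(3 - 294 + 2401 \cdot 121\right) = -2389 + \left(3 - 294 + 290521\right) = -2389 + 290230 = 287841$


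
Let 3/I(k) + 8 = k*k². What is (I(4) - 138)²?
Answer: 59675625/3136 ≈ 19029.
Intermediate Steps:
I(k) = 3/(-8 + k³) (I(k) = 3/(-8 + k*k²) = 3/(-8 + k³))
(I(4) - 138)² = (3/(-8 + 4³) - 138)² = (3/(-8 + 64) - 138)² = (3/56 - 138)² = (-7725/56)² = 59675625/3136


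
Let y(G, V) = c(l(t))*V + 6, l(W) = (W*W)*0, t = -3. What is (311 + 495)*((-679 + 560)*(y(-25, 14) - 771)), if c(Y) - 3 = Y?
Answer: 69345822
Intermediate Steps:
l(W) = 0 (l(W) = W²*0 = 0)
c(Y) = 3 + Y
y(G, V) = 6 + 3*V (y(G, V) = (3 + 0)*V + 6 = 3*V + 6 = 6 + 3*V)
(311 + 495)*((-679 + 560)*(y(-25, 14) - 771)) = (311 + 495)*((-679 + 560)*((6 + 3*14) - 771)) = 806*(-119*((6 + 42) - 771)) = 806*(-119*(48 - 771)) = 806*(-119*(-723)) = 806*86037 = 69345822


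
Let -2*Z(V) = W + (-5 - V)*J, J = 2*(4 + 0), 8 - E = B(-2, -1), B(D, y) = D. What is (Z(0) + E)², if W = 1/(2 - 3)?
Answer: 3721/4 ≈ 930.25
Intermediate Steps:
E = 10 (E = 8 - 1*(-2) = 8 + 2 = 10)
J = 8 (J = 2*4 = 8)
W = -1 (W = 1/(-1) = -1)
Z(V) = 41/2 + 4*V (Z(V) = -(-1 + (-5 - V)*8)/2 = -(-1 + (-40 - 8*V))/2 = -(-41 - 8*V)/2 = 41/2 + 4*V)
(Z(0) + E)² = ((41/2 + 4*0) + 10)² = ((41/2 + 0) + 10)² = (41/2 + 10)² = (61/2)² = 3721/4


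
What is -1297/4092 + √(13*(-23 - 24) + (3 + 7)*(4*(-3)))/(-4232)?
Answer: -1297/4092 - I*√731/4232 ≈ -0.31696 - 0.0063887*I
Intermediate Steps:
-1297/4092 + √(13*(-23 - 24) + (3 + 7)*(4*(-3)))/(-4232) = -1297*1/4092 + √(13*(-47) + 10*(-12))*(-1/4232) = -1297/4092 + √(-611 - 120)*(-1/4232) = -1297/4092 + √(-731)*(-1/4232) = -1297/4092 + (I*√731)*(-1/4232) = -1297/4092 - I*√731/4232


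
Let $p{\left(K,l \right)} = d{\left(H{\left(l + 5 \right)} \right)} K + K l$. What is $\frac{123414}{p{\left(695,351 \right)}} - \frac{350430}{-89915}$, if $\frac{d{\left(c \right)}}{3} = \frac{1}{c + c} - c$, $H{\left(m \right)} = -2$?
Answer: $\frac{26096279366}{5936637875} \approx 4.3958$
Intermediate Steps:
$d{\left(c \right)} = - 3 c + \frac{3}{2 c}$ ($d{\left(c \right)} = 3 \left(\frac{1}{c + c} - c\right) = 3 \left(\frac{1}{2 c} - c\right) = - 3 c + \frac{3}{2 c}$)
$p{\left(K,l \right)} = \frac{21 K}{4} + K l$ ($p{\left(K,l \right)} = \left(\left(-3\right) \left(-2\right) + \frac{3}{2 \left(-2\right)}\right) K + K l = \left(6 + \frac{3}{2} \left(- \frac{1}{2}\right)\right) K + K l = \left(6 - \frac{3}{4}\right) K + K l = \frac{21 K}{4} + K l$)
$\frac{123414}{p{\left(695,351 \right)}} - \frac{350430}{-89915} = \frac{123414}{\frac{1}{4} \cdot 695 \left(21 + 4 \cdot 351\right)} - \frac{350430}{-89915} = \frac{123414}{\frac{1}{4} \cdot 695 \left(21 + 1404\right)} - - \frac{70086}{17983} = \frac{123414}{\frac{1}{4} \cdot 695 \cdot 1425} + \frac{70086}{17983} = \frac{123414}{\frac{990375}{4}} + \frac{70086}{17983} = 123414 \cdot \frac{4}{990375} + \frac{70086}{17983} = \frac{164552}{330125} + \frac{70086}{17983} = \frac{26096279366}{5936637875}$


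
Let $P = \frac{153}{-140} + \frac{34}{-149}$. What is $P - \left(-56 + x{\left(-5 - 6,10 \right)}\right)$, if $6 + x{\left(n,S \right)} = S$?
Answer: $\frac{1057163}{20860} \approx 50.679$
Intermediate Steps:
$x{\left(n,S \right)} = -6 + S$
$P = - \frac{27557}{20860}$ ($P = 153 \left(- \frac{1}{140}\right) + 34 \left(- \frac{1}{149}\right) = - \frac{153}{140} - \frac{34}{149} = - \frac{27557}{20860} \approx -1.321$)
$P - \left(-56 + x{\left(-5 - 6,10 \right)}\right) = - \frac{27557}{20860} + \left(56 - \left(-6 + 10\right)\right) = - \frac{27557}{20860} + \left(56 - 4\right) = - \frac{27557}{20860} + 52 = \frac{1057163}{20860}$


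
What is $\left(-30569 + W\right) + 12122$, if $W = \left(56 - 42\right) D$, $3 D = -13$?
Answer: $- \frac{55523}{3} \approx -18508.0$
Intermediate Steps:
$D = - \frac{13}{3}$ ($D = \frac{1}{3} \left(-13\right) = - \frac{13}{3} \approx -4.3333$)
$W = - \frac{182}{3}$ ($W = \left(56 - 42\right) \left(- \frac{13}{3}\right) = 14 \left(- \frac{13}{3}\right) = - \frac{182}{3} \approx -60.667$)
$\left(-30569 + W\right) + 12122 = \left(-30569 - \frac{182}{3}\right) + 12122 = - \frac{91889}{3} + 12122 = - \frac{55523}{3}$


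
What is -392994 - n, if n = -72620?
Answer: -320374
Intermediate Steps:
-392994 - n = -392994 - 1*(-72620) = -392994 + 72620 = -320374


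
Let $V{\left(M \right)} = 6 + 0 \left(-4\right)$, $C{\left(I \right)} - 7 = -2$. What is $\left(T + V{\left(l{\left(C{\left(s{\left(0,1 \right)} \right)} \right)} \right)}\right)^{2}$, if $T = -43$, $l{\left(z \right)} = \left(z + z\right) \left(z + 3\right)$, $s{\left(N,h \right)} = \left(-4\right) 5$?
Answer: $1369$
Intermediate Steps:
$s{\left(N,h \right)} = -20$
$C{\left(I \right)} = 5$ ($C{\left(I \right)} = 7 - 2 = 5$)
$l{\left(z \right)} = 2 z \left(3 + z\right)$
$V{\left(M \right)} = 6$ ($V{\left(M \right)} = 6 + 0 = 6$)
$\left(T + V{\left(l{\left(C{\left(s{\left(0,1 \right)} \right)} \right)} \right)}\right)^{2} = \left(-43 + 6\right)^{2} = \left(-37\right)^{2} = 1369$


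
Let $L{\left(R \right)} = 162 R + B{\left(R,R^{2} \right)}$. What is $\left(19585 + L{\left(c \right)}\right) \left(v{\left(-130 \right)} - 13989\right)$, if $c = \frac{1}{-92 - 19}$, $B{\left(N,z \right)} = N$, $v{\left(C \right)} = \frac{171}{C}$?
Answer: $- \frac{658921376842}{2405} \approx -2.7398 \cdot 10^{8}$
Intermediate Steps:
$c = - \frac{1}{111}$ ($c = \frac{1}{-111} = - \frac{1}{111} \approx -0.009009$)
$L{\left(R \right)} = 163 R$ ($L{\left(R \right)} = 162 R + R = 163 R$)
$\left(19585 + L{\left(c \right)}\right) \left(v{\left(-130 \right)} - 13989\right) = \left(19585 + 163 \left(- \frac{1}{111}\right)\right) \left(\frac{171}{-130} - 13989\right) = \left(19585 - \frac{163}{111}\right) \left(171 \left(- \frac{1}{130}\right) - 13989\right) = \frac{2173772 \left(- \frac{171}{130} - 13989\right)}{111} = \frac{2173772}{111} \left(- \frac{1818741}{130}\right) = - \frac{658921376842}{2405}$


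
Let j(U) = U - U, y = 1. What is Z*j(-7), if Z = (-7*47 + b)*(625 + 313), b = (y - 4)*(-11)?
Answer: 0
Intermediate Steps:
b = 33 (b = (1 - 4)*(-11) = -3*(-11) = 33)
j(U) = 0
Z = -277648 (Z = (-7*47 + 33)*(625 + 313) = (-329 + 33)*938 = -296*938 = -277648)
Z*j(-7) = -277648*0 = 0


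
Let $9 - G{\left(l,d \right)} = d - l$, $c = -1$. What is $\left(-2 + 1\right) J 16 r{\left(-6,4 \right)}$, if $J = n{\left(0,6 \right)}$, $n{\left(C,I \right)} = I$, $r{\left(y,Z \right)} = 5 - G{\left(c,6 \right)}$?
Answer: $-288$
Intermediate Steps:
$G{\left(l,d \right)} = 9 + l - d$ ($G{\left(l,d \right)} = 9 - \left(d - l\right) = 9 + l - d$)
$r{\left(y,Z \right)} = 3$ ($r{\left(y,Z \right)} = 5 - \left(9 - 1 - 6\right) = 5 - 2 = 3$)
$J = 6$
$\left(-2 + 1\right) J 16 r{\left(-6,4 \right)} = \left(-2 + 1\right) 6 \cdot 16 \cdot 3 = \left(-1\right) 6 \cdot 16 \cdot 3 = \left(-6\right) 16 \cdot 3 = \left(-96\right) 3 = -288$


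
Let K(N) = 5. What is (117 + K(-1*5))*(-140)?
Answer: -17080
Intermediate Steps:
(117 + K(-1*5))*(-140) = (117 + 5)*(-140) = 122*(-140) = -17080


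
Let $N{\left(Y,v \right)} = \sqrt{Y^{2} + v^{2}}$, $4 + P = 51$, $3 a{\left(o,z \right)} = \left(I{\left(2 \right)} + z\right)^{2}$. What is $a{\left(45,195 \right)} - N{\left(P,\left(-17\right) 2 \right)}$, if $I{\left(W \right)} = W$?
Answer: $\frac{38809}{3} - \sqrt{3365} \approx 12878.0$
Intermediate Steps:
$a{\left(o,z \right)} = \frac{\left(2 + z\right)^{2}}{3}$
$P = 47$ ($P = -4 + 51 = 47$)
$a{\left(45,195 \right)} - N{\left(P,\left(-17\right) 2 \right)} = \frac{\left(2 + 195\right)^{2}}{3} - \sqrt{47^{2} + \left(\left(-17\right) 2\right)^{2}} = \frac{197^{2}}{3} - \sqrt{2209 + \left(-34\right)^{2}} = \frac{1}{3} \cdot 38809 - \sqrt{2209 + 1156} = \frac{38809}{3} - \sqrt{3365}$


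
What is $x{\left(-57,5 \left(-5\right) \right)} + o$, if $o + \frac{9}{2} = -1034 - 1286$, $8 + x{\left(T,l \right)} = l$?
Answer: $- \frac{4715}{2} \approx -2357.5$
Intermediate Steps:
$x{\left(T,l \right)} = -8 + l$
$o = - \frac{4649}{2}$ ($o = - \frac{9}{2} - 2320 = - \frac{4649}{2} \approx -2324.5$)
$x{\left(-57,5 \left(-5\right) \right)} + o = \left(-8 + 5 \left(-5\right)\right) - \frac{4649}{2} = \left(-8 - 25\right) - \frac{4649}{2} = -33 - \frac{4649}{2} = - \frac{4715}{2}$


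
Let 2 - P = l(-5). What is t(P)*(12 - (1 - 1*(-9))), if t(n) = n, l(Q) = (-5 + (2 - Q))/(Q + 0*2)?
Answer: 24/5 ≈ 4.8000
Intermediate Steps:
l(Q) = (-3 - Q)/Q (l(Q) = (-3 - Q)/(Q + 0) = (-3 - Q)/Q)
P = 12/5 (P = 2 - (-3 - 1*(-5))/(-5) = 2 - (-1)*(-3 + 5)/5 = 2 - (-1)*2/5 = 2 - 1*(-⅖) = 2 + ⅖ = 12/5 ≈ 2.4000)
t(P)*(12 - (1 - 1*(-9))) = 12*(12 - (1 - 1*(-9)))/5 = 12*(12 - (1 + 9))/5 = 12*(12 - 1*10)/5 = 12*(12 - 10)/5 = (12/5)*2 = 24/5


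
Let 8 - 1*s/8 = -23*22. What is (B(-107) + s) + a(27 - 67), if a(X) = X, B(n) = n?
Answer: 3965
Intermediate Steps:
s = 4112 (s = 64 - (-184)*22 = 64 - 8*(-506) = 64 + 4048 = 4112)
(B(-107) + s) + a(27 - 67) = (-107 + 4112) + (27 - 67) = 4005 - 40 = 3965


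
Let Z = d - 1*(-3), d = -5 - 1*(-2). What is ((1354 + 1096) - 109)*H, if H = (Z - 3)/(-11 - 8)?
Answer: 7023/19 ≈ 369.63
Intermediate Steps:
d = -3 (d = -5 + 2 = -3)
Z = 0 (Z = -3 - 1*(-3) = -3 + 3 = 0)
H = 3/19 (H = (0 - 3)/(-11 - 8) = -3/(-19) = -3*(-1/19) = 3/19 ≈ 0.15789)
((1354 + 1096) - 109)*H = ((1354 + 1096) - 109)*(3/19) = (2450 - 109)*(3/19) = 2341*(3/19) = 7023/19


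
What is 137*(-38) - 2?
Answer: -5208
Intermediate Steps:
137*(-38) - 2 = -5206 - 2 = -5208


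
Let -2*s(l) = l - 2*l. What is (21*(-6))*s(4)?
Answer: -252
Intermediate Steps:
s(l) = l/2 (s(l) = -(l - 2*l)/2 = -(-1)*l/2 = l/2)
(21*(-6))*s(4) = (21*(-6))*((½)*4) = -126*2 = -252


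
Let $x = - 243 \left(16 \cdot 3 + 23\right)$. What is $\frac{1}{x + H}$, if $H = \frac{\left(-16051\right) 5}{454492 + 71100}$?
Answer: $- \frac{525592}{9068119031} \approx -5.796 \cdot 10^{-5}$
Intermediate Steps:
$H = - \frac{80255}{525592} \approx -0.15269$
$x = -17253$ ($x = - 243 \left(48 + 23\right) = \left(-243\right) 71 = -17253$)
$\frac{1}{x + H} = \frac{1}{-17253 - \frac{80255}{525592}} = \frac{1}{- \frac{9068119031}{525592}} = - \frac{525592}{9068119031}$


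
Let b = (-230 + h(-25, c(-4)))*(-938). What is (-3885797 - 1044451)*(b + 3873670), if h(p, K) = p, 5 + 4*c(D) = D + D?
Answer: -20277419789280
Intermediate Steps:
c(D) = -5/4 + D/2 (c(D) = -5/4 + (D + D)/4 = -5/4 + (2*D)/4 = -5/4 + D/2)
b = 239190 (b = (-230 - 25)*(-938) = -255*(-938) = 239190)
(-3885797 - 1044451)*(b + 3873670) = (-3885797 - 1044451)*(239190 + 3873670) = -4930248*4112860 = -20277419789280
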